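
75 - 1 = 74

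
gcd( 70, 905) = 5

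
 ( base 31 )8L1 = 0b10000010010100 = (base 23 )FHE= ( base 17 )1BEA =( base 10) 8340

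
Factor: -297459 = - 3^3 * 23^1*479^1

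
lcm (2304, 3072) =9216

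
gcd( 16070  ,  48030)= 10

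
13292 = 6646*2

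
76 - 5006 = -4930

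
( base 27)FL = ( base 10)426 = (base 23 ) IC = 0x1aa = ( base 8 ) 652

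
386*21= 8106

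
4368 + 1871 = 6239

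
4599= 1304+3295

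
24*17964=431136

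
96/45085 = 96/45085 = 0.00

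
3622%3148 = 474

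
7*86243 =603701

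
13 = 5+8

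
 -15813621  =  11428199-27241820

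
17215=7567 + 9648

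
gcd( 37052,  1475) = 59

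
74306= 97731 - 23425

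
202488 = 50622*4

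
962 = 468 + 494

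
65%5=0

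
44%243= 44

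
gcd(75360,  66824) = 8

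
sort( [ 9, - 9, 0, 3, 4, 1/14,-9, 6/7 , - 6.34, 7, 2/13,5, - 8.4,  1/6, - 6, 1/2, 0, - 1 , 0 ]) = [-9,-9, - 8.4, - 6.34, - 6, - 1, 0, 0,0  ,  1/14, 2/13,1/6, 1/2, 6/7, 3, 4, 5,7, 9 ]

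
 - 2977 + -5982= - 8959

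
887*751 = 666137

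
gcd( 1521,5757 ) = 3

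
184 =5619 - 5435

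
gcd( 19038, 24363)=3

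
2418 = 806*3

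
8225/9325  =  329/373 = 0.88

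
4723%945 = 943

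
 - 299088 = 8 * (-37386) 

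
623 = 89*7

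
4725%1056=501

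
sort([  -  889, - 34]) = [- 889, - 34]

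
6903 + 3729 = 10632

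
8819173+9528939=18348112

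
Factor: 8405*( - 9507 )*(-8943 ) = 3^2*5^1*11^1*41^2*271^1*3169^1=714602353905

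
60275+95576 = 155851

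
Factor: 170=2^1*5^1*17^1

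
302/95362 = 151/47681 = 0.00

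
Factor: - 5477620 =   -  2^2*5^1*273881^1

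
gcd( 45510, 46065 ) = 555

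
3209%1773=1436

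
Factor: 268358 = 2^1*109^1*1231^1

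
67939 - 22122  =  45817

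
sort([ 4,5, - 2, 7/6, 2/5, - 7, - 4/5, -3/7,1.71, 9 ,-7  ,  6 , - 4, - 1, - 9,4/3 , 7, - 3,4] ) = [ - 9, - 7, -7,  -  4, - 3, - 2, - 1,-4/5, - 3/7 , 2/5,7/6,4/3, 1.71,  4, 4, 5,6,7,9] 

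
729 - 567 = 162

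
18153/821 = 22 + 91/821=22.11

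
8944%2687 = 883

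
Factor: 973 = 7^1*139^1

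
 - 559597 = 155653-715250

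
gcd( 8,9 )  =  1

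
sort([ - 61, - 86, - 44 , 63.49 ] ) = [ - 86, - 61, - 44,63.49 ]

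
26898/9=2988 + 2/3  =  2988.67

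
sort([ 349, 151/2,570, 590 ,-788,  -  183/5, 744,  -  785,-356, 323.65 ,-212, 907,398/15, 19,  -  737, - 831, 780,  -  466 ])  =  [-831, - 788,-785, - 737,-466,-356,-212,-183/5,19, 398/15, 151/2,  323.65, 349, 570,590, 744 , 780, 907 ] 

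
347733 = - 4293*(  -  81) 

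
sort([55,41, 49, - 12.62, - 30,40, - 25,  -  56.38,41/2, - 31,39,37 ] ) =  [ - 56.38, - 31, - 30 , - 25, - 12.62 , 41/2,37,39, 40,41,49,55 ] 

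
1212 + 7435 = 8647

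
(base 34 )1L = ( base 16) 37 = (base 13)43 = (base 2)110111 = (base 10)55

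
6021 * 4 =24084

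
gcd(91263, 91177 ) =1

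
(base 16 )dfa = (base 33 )39e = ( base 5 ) 103303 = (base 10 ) 3578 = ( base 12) 20a2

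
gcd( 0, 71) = 71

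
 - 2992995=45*( - 66511)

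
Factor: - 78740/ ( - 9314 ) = 39370/4657 =2^1*5^1*31^1*127^1*4657^( - 1 ) 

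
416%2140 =416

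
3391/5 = 3391/5 = 678.20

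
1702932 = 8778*194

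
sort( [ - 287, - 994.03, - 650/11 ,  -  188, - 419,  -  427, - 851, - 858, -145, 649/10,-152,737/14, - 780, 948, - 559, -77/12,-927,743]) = [ - 994.03, - 927, - 858, - 851,-780, - 559, - 427,-419, - 287,-188, - 152,  -  145,  -  650/11, - 77/12 , 737/14, 649/10,  743,948]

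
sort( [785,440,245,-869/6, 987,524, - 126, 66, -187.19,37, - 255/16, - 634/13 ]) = [-187.19, - 869/6,  -  126, - 634/13, - 255/16,37, 66,245,440,524, 785, 987] 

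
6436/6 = 1072 + 2/3=1072.67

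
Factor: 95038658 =2^1*11^1*13^1*332303^1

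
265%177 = 88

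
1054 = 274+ 780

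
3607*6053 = 21833171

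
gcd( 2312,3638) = 34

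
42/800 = 21/400= 0.05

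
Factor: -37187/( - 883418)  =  2^( - 1)*41^1*487^( - 1)= 41/974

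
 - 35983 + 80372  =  44389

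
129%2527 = 129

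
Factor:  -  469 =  - 7^1*67^1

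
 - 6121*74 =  - 452954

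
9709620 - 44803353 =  - 35093733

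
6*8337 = 50022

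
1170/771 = 1 + 133/257 = 1.52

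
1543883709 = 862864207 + 681019502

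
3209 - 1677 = 1532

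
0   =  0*7759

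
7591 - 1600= 5991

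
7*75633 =529431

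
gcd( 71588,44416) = 4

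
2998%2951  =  47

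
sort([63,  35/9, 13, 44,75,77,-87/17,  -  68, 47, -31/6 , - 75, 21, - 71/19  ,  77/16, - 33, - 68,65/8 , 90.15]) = [ - 75,-68, - 68, - 33, - 31/6, - 87/17,-71/19,35/9,77/16 , 65/8, 13,21,44, 47,63,  75,  77, 90.15 ]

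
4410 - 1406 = 3004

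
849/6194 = 849/6194 = 0.14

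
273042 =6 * 45507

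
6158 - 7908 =- 1750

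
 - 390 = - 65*6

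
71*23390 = 1660690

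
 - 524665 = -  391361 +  - 133304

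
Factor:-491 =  -491^1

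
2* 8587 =17174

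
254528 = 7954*32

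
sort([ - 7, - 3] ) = [-7,  -  3]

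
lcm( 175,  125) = 875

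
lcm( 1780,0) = 0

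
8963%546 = 227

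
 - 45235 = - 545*83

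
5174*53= 274222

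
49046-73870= - 24824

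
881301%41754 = 4467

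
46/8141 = 46/8141= 0.01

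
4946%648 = 410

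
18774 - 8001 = 10773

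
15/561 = 5/187 = 0.03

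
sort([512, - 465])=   [ - 465, 512 ] 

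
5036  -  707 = 4329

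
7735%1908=103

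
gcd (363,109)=1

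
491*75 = 36825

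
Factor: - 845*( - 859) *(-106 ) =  - 2^1*5^1*13^2*53^1*859^1 = - 76940630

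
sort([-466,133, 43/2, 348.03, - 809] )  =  [ - 809,- 466, 43/2, 133,  348.03 ]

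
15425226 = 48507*318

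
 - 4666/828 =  - 2333/414=- 5.64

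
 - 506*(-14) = 7084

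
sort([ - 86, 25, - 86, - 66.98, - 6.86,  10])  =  [ - 86,  -  86, - 66.98, -6.86, 10, 25] 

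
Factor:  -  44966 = -2^1 * 22483^1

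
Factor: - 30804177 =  - 3^1*29^1 * 523^1*677^1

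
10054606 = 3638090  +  6416516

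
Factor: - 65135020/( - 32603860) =1559^1*2089^1*1630193^( - 1) = 3256751/1630193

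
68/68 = 1 =1.00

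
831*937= 778647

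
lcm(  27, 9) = 27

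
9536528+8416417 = 17952945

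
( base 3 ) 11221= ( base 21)67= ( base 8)205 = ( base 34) 3v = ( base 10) 133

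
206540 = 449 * 460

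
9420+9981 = 19401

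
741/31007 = 741/31007 = 0.02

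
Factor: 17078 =2^1*8539^1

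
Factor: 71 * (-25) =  - 1775 = - 5^2*71^1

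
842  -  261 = 581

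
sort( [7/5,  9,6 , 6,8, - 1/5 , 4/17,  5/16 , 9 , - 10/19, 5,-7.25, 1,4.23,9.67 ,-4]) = [ - 7.25,  -  4, - 10/19, - 1/5,4/17,  5/16,1,7/5, 4.23,5 , 6,  6,8,9 , 9,9.67 ]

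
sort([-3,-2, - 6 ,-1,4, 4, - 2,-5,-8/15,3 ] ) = [ - 6,-5 , - 3,  -  2, - 2,-1, -8/15 , 3,4,4 ]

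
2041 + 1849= 3890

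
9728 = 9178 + 550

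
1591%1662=1591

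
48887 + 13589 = 62476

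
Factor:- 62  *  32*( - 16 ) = 2^10*31^1=31744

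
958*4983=4773714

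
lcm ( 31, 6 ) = 186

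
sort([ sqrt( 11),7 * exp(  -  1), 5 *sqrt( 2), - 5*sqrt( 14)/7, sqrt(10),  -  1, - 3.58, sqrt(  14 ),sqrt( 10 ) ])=[ - 3.58,  -  5  *sqrt (14)/7,-1, 7 *exp( - 1),sqrt(10),  sqrt( 10 ),sqrt (11 ),  sqrt( 14 ),5 *sqrt( 2 )]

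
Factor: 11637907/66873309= 3^ ( - 1) * 43^1 * 89^1*439^(  -  1)  *3041^1*50777^( - 1)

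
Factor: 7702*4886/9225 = 37631972/9225=2^2*3^( - 2)*5^(- 2 )*7^1 *41^( - 1 )*349^1 * 3851^1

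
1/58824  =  1/58824 =0.00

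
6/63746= 3/31873 =0.00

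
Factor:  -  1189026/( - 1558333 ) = 2^1 *3^3*7^(-1 )*97^1*227^1*222619^( - 1 ) 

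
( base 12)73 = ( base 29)30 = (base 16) 57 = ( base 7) 153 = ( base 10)87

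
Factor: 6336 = 2^6*3^2*11^1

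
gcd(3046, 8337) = 1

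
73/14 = 73/14 =5.21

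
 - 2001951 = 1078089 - 3080040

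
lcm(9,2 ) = 18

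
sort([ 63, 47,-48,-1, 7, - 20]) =[ - 48, -20,-1,7 , 47 , 63] 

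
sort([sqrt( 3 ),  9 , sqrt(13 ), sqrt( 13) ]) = [sqrt (3),sqrt( 13 ),sqrt( 13) , 9]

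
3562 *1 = 3562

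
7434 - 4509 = 2925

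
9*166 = 1494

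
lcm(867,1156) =3468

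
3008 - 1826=1182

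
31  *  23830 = 738730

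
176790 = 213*830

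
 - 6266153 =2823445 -9089598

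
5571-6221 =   -  650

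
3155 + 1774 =4929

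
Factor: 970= 2^1 * 5^1  *97^1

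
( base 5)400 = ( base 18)5a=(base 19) 55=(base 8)144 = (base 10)100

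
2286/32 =1143/16 = 71.44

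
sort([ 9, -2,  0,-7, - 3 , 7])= [ - 7, - 3, - 2,0,7,9 ]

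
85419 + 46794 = 132213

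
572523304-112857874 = 459665430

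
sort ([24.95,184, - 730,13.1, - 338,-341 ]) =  [ - 730, - 341, - 338, 13.1, 24.95, 184]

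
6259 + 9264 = 15523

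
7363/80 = 92 + 3/80 = 92.04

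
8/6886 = 4/3443 = 0.00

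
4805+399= 5204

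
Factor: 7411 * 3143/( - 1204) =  -3327539/172 =- 2^( - 2 ) *43^( - 1)*449^1*7411^1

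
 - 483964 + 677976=194012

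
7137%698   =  157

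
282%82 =36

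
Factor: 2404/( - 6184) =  -2^ ( - 1 )*601^1 * 773^( - 1) = - 601/1546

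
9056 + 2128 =11184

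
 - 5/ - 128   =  5/128 = 0.04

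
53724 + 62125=115849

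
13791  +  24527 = 38318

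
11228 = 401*28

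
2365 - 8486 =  - 6121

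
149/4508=149/4508 = 0.03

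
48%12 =0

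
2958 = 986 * 3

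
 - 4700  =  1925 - 6625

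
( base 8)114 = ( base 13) 5B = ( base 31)2E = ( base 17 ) 48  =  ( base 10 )76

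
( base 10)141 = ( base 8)215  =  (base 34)45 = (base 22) 69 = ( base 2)10001101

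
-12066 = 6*( - 2011)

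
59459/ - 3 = - 19820 +1/3 = - 19819.67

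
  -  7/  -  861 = 1/123 = 0.01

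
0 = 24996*0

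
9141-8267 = 874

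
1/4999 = 1/4999 = 0.00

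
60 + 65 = 125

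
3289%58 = 41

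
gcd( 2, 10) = 2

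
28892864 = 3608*8008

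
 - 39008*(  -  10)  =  390080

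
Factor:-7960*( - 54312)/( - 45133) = -2^6*3^1 * 5^1*11^(-2 )*31^1*73^1*199^1*373^(-1 ) = -432323520/45133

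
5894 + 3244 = 9138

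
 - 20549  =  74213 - 94762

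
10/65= 2/13=0.15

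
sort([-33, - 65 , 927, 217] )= [  -  65, - 33,217,927] 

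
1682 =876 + 806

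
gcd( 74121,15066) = 93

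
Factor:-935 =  -5^1*11^1 * 17^1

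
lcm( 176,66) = 528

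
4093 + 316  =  4409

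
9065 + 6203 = 15268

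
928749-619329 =309420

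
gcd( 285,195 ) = 15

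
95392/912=104+34/57=104.60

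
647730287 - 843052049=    - 195321762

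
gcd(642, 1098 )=6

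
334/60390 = 167/30195 = 0.01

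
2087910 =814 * 2565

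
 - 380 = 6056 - 6436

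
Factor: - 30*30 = -2^2*3^2 * 5^2 =- 900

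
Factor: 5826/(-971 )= - 2^1 * 3^1 = -6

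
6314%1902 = 608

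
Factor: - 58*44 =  - 2552= -  2^3*11^1 * 29^1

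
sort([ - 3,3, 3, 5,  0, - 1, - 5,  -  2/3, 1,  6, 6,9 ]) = [ - 5, - 3, - 1, - 2/3, 0, 1,  3,3,5, 6,6,9]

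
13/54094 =13/54094 = 0.00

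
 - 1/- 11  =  1/11 = 0.09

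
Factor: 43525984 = 2^5 *17^1*29^1*31^1*89^1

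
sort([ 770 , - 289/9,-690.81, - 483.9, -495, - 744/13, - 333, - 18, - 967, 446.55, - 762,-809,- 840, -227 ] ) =[ - 967, - 840, - 809,-762,-690.81, - 495,-483.9,-333, - 227, - 744/13, - 289/9, - 18,446.55, 770 ] 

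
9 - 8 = 1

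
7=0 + 7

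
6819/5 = 6819/5  =  1363.80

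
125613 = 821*153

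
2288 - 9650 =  - 7362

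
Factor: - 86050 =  - 2^1*5^2 *1721^1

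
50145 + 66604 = 116749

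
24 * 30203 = 724872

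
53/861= 53/861 = 0.06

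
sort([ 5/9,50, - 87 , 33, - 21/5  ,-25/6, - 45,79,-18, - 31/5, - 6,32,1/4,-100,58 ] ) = [ - 100 , - 87, - 45, - 18,-31/5, - 6 , - 21/5, - 25/6,1/4,  5/9,32,33, 50,58,  79] 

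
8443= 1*8443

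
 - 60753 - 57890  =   - 118643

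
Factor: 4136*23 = 2^3*11^1 * 23^1*47^1 = 95128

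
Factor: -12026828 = - 2^2*11^1*157^1*1741^1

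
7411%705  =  361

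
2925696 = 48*60952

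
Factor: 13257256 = 2^3*1657157^1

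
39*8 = 312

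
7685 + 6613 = 14298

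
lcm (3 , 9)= 9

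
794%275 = 244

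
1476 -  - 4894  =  6370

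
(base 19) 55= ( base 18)5a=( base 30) 3a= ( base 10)100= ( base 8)144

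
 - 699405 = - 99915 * 7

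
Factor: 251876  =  2^2*  62969^1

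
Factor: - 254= - 2^1*127^1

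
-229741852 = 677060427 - 906802279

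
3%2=1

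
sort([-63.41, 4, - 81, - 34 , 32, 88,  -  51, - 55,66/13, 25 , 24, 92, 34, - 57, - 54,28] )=[ - 81, - 63.41,  -  57,-55,-54, - 51, - 34  ,  4,66/13,24, 25,28,32 , 34 , 88,92 ]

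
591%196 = 3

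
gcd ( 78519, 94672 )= 1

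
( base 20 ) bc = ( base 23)a2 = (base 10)232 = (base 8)350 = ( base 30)7M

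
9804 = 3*3268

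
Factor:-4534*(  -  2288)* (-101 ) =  - 1047752992= - 2^5*11^1*13^1*101^1*2267^1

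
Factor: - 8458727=  -  71^1*109^1*1093^1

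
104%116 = 104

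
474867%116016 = 10803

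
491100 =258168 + 232932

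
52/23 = 52/23 =2.26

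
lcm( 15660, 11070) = 642060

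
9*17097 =153873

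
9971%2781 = 1628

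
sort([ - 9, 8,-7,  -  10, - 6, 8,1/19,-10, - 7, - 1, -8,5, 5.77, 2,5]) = [ - 10, - 10, -9, - 8, - 7, - 7, - 6, - 1, 1/19  ,  2,5 , 5, 5.77, 8, 8] 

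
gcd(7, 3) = 1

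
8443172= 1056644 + 7386528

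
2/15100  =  1/7550 =0.00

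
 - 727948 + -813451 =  - 1541399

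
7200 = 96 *75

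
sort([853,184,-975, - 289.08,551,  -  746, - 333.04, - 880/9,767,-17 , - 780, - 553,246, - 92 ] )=[ - 975,  -  780,-746,-553,-333.04, - 289.08, - 880/9,- 92, - 17, 184, 246,551,767, 853]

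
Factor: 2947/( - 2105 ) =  - 5^( - 1 ) * 7^1= - 7/5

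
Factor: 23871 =3^1*73^1 * 109^1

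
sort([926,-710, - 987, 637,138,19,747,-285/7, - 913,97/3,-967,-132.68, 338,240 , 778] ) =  [ - 987,-967,-913, -710, - 132.68, - 285/7,19,97/3,138, 240,  338, 637,747,778,926]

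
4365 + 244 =4609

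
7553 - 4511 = 3042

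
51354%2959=1051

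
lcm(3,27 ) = 27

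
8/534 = 4/267 = 0.01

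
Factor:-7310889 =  - 3^2*83^1*9787^1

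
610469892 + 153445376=763915268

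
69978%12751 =6223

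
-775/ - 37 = 775/37 = 20.95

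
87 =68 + 19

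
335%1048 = 335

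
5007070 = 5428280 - 421210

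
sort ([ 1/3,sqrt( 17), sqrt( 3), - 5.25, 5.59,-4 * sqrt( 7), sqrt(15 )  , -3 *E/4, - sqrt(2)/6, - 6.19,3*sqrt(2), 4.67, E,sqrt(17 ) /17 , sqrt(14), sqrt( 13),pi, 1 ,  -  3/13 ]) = [ - 4*sqrt(7), - 6.19,-5.25,-3*E/4 , - sqrt(2 )/6 ,-3/13 , sqrt(17)/17, 1/3,1, sqrt(3 ) , E,  pi, sqrt( 13 ), sqrt(14), sqrt(15), sqrt( 17 ), 3 *sqrt(2), 4.67, 5.59]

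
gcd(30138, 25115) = 5023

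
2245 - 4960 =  - 2715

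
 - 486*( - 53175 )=25843050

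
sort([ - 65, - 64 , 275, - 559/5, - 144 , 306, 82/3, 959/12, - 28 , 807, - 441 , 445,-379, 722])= [ - 441, - 379,-144, - 559/5, - 65, - 64, - 28, 82/3, 959/12, 275, 306, 445  ,  722, 807] 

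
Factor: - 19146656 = - 2^5*598333^1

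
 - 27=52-79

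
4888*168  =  821184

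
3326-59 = 3267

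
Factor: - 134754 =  - 2^1*3^1 * 37^1 * 607^1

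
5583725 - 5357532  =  226193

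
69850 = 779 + 69071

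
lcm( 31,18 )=558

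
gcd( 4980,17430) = 2490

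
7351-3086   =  4265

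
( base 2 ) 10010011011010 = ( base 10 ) 9434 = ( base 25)F29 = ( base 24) g92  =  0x24da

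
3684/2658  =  1 + 171/443 = 1.39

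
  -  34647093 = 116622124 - 151269217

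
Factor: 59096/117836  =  166/331= 2^1*83^1*331^( -1 )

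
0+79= 79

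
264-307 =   -  43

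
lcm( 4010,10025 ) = 20050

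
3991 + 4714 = 8705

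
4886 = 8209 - 3323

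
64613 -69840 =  -5227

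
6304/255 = 24 + 184/255 = 24.72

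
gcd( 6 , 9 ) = 3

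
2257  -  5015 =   -  2758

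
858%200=58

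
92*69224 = 6368608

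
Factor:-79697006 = -2^1 * 39848503^1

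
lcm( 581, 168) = 13944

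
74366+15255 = 89621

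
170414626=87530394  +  82884232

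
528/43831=528/43831 = 0.01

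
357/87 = 4 + 3/29 = 4.10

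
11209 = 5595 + 5614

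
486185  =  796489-310304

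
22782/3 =7594 =7594.00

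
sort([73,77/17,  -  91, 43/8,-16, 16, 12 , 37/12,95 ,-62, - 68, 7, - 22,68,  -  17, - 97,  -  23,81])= [ -97,  -  91, - 68,-62, - 23,-22,-17,  -  16, 37/12,  77/17,43/8 , 7, 12, 16, 68,73,81, 95 ] 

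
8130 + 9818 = 17948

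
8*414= 3312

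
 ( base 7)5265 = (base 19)52h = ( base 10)1860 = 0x744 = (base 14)96c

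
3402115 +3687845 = 7089960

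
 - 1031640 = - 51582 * 20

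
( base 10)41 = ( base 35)16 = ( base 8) 51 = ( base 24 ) 1H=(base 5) 131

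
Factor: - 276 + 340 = 64 = 2^6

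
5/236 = 5/236 = 0.02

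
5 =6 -1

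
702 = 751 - 49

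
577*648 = 373896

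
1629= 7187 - 5558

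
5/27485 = 1/5497 = 0.00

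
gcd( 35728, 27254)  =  2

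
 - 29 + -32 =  - 61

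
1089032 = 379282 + 709750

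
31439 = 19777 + 11662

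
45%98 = 45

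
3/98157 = 1/32719 = 0.00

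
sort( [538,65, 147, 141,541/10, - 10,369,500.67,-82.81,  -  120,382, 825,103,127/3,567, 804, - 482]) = [ - 482, - 120 ,-82.81,-10,  127/3,541/10,65,103,141, 147,369,382, 500.67, 538,567  ,  804,825]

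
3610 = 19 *190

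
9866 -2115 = 7751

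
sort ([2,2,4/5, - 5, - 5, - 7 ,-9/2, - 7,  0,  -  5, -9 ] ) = [ - 9, - 7,-7  , - 5, - 5 , - 5, - 9/2,0,  4/5, 2, 2]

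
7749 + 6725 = 14474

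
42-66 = -24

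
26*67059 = 1743534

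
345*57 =19665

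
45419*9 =408771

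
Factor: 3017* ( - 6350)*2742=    - 2^2*3^1* 5^2*7^1*127^1 * 431^1*457^1   =  - 52531098900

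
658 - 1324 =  - 666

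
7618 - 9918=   -2300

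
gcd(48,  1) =1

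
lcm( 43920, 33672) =1010160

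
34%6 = 4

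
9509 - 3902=5607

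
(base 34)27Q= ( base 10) 2576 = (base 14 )d20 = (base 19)72b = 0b101000010000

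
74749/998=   74+897/998=74.90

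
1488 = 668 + 820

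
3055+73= 3128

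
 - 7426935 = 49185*( - 151 ) 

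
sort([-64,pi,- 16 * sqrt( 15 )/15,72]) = [-64,  -  16*sqrt(15)/15,pi,72]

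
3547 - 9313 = -5766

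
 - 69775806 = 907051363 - 976827169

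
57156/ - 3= - 19052/1 =-19052.00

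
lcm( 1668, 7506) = 15012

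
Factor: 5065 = 5^1*1013^1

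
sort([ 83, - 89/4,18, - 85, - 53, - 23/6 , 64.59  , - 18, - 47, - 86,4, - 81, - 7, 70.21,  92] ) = [ - 86, - 85, - 81,-53, - 47, - 89/4, -18, - 7, - 23/6, 4,18,64.59, 70.21, 83,92]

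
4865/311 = 4865/311 = 15.64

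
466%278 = 188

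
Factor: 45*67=3^2*5^1 * 67^1 = 3015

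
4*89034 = 356136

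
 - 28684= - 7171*4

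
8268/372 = 689/31 = 22.23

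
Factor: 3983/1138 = 2^( - 1 ) * 7^1 = 7/2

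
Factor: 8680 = 2^3*5^1*  7^1*31^1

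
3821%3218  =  603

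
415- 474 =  - 59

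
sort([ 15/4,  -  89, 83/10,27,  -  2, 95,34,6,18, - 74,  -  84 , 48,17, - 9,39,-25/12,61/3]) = [  -  89 ,-84, - 74, -9,  -  25/12, -2,15/4,6,83/10,17,18, 61/3, 27, 34, 39,48,95]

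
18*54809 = 986562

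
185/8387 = 185/8387  =  0.02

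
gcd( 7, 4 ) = 1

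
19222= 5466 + 13756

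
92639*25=2315975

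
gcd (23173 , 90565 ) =1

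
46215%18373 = 9469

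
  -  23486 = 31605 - 55091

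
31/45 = 31/45 = 0.69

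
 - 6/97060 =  - 1 + 48527/48530 = - 0.00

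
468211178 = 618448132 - 150236954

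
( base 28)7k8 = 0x17A8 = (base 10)6056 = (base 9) 8268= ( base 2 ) 1011110101000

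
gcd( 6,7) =1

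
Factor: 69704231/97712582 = 2^( - 1 )*11^ ( - 2 )* 199^(  -  1)*503^1*2029^( - 1 )*138577^1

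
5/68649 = 5/68649 =0.00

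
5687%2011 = 1665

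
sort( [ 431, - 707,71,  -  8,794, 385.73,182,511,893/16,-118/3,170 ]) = [  -  707,-118/3, - 8 , 893/16,71,170,182,385.73, 431,511, 794]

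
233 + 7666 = 7899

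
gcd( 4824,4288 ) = 536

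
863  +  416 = 1279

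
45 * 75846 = 3413070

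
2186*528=1154208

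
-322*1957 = -630154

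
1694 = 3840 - 2146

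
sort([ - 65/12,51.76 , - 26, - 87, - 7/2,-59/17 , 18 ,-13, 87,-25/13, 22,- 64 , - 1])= [ - 87, - 64, - 26, - 13, - 65/12, - 7/2, - 59/17, - 25/13, - 1 , 18 , 22, 51.76,87] 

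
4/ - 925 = - 1 + 921/925 = - 0.00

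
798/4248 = 133/708 = 0.19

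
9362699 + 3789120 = 13151819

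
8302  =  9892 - 1590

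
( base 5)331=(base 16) 5b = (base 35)2l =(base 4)1123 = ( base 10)91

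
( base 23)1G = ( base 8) 47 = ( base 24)1f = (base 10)39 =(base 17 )25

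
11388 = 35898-24510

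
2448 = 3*816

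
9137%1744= 417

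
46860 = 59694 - 12834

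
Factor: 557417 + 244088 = 801505 = 5^1*31^1*5171^1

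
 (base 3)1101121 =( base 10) 1015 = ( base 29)160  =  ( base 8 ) 1767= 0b1111110111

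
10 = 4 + 6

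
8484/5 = 1696 + 4/5 = 1696.80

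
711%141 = 6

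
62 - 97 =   -  35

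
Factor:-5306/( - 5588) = 2^( - 1)*7^1*11^( - 1)*127^(-1 )*379^1 = 2653/2794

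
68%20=8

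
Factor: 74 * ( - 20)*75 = - 2^3*3^1*5^3*37^1 = - 111000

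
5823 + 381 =6204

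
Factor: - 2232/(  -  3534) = 12/19 = 2^2 * 3^1*19^( - 1)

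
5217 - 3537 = 1680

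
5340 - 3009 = 2331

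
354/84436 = 177/42218  =  0.00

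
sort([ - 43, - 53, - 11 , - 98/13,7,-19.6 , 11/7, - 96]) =[-96, -53 , - 43, - 19.6,  -  11, - 98/13,11/7, 7 ] 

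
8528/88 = 96  +  10/11 =96.91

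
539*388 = 209132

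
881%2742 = 881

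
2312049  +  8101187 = 10413236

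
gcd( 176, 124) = 4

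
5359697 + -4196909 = 1162788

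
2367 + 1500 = 3867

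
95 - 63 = 32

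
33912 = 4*8478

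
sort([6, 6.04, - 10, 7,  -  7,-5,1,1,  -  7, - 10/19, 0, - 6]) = [ - 10, - 7, - 7, - 6, - 5,-10/19,0, 1, 1,  6, 6.04,7 ]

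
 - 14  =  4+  - 18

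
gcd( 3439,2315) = 1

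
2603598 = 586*4443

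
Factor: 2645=5^1*23^2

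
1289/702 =1+587/702=1.84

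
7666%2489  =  199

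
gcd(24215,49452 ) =1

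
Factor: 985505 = 5^1*197101^1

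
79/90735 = 79/90735 = 0.00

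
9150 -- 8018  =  17168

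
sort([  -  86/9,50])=[ - 86/9,50 ] 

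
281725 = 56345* 5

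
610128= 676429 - 66301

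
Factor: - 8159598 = - 2^1*3^2*453311^1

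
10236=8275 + 1961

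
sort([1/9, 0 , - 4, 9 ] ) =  [ - 4, 0,1/9, 9]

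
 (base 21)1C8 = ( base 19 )1hh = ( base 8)1275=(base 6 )3125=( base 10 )701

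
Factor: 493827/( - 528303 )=  -  164609/176101 = -97^1*229^( - 1)*769^( -1) * 1697^1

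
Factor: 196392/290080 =2^(- 2 )*3^1*5^(  -  1) * 37^( - 1)*167^1 = 501/740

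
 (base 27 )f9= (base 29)e8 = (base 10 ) 414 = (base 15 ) 1C9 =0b110011110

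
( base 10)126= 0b1111110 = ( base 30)46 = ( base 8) 176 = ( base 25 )51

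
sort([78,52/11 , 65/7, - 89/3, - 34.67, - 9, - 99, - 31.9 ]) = [ -99, - 34.67, - 31.9 , - 89/3, - 9,52/11 , 65/7, 78 ] 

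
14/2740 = 7/1370= 0.01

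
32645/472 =32645/472=69.16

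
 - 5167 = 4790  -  9957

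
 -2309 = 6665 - 8974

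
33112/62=16556/31 = 534.06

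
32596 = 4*8149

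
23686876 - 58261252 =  - 34574376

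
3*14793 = 44379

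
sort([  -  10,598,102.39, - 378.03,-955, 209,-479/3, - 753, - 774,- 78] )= [-955,  -  774, - 753, - 378.03, - 479/3,-78, - 10, 102.39, 209, 598]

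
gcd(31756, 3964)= 4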